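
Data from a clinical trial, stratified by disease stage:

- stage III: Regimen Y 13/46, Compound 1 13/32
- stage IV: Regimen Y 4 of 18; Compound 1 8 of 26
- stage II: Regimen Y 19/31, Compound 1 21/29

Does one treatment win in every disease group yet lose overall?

Stage III: Regimen Y 13/46 = 28.3%, Compound 1 13/32 = 40.6% → Compound 1
Stage IV: Regimen Y 4/18 = 22.2%, Compound 1 8/26 = 30.8% → Compound 1
Stage II: Regimen Y 19/31 = 61.3%, Compound 1 21/29 = 72.4% → Compound 1
Overall: Regimen Y 36/95 = 37.9%, Compound 1 42/87 = 48.3% → Compound 1
Compound 1 wins overall and in every disease group — no reversal.

No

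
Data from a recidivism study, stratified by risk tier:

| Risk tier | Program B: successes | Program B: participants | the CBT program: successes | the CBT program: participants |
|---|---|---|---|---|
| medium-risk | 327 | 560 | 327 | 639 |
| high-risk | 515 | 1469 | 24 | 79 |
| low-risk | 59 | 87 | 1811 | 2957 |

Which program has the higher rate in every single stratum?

Program B

Medium-risk: Program B 327/560 = 58.4%, the CBT program 327/639 = 51.2% → Program B
High-risk: Program B 515/1469 = 35.1%, the CBT program 24/79 = 30.4% → Program B
Low-risk: Program B 59/87 = 67.8%, the CBT program 1811/2957 = 61.2% → Program B
Program B has the higher rate in all 3 groups.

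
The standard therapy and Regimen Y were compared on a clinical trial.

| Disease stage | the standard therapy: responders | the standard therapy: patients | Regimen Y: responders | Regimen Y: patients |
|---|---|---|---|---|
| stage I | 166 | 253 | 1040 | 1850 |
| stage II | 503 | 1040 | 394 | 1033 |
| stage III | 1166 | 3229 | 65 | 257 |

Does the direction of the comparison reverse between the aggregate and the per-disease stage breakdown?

Yes

Stage I: the standard therapy 166/253 = 65.6%, Regimen Y 1040/1850 = 56.2% → the standard therapy
Stage II: the standard therapy 503/1040 = 48.4%, Regimen Y 394/1033 = 38.1% → the standard therapy
Stage III: the standard therapy 1166/3229 = 36.1%, Regimen Y 65/257 = 25.3% → the standard therapy
Overall: the standard therapy 1835/4522 = 40.6%, Regimen Y 1499/3140 = 47.7% → Regimen Y
The standard therapy wins each disease group but Regimen Y wins overall — the comparison reverses. The standard therapy's patients skew toward stage III, which has a lower base rate.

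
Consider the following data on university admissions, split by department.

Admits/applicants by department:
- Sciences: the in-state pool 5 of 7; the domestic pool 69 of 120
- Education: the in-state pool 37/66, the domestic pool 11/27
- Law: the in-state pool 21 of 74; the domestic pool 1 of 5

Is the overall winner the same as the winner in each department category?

Sciences: the in-state pool 5/7 = 71.4%, the domestic pool 69/120 = 57.5% → the in-state pool
Education: the in-state pool 37/66 = 56.1%, the domestic pool 11/27 = 40.7% → the in-state pool
Law: the in-state pool 21/74 = 28.4%, the domestic pool 1/5 = 20.0% → the in-state pool
Overall: the in-state pool 63/147 = 42.9%, the domestic pool 81/152 = 53.3% → the domestic pool
The in-state pool wins each department group but the domestic pool wins overall — the comparison reverses. The in-state pool's applicants skew toward Law, which has a lower base rate.

No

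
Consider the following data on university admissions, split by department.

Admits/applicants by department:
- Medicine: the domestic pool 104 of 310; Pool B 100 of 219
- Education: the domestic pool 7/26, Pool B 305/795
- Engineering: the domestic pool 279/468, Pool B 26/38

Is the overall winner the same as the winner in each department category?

No

Medicine: the domestic pool 104/310 = 33.5%, Pool B 100/219 = 45.7% → Pool B
Education: the domestic pool 7/26 = 26.9%, Pool B 305/795 = 38.4% → Pool B
Engineering: the domestic pool 279/468 = 59.6%, Pool B 26/38 = 68.4% → Pool B
Overall: the domestic pool 390/804 = 48.5%, Pool B 431/1052 = 41.0% → the domestic pool
Pool B wins each department group but the domestic pool wins overall — the comparison reverses. Pool B's applicants skew toward Education, which has a lower base rate.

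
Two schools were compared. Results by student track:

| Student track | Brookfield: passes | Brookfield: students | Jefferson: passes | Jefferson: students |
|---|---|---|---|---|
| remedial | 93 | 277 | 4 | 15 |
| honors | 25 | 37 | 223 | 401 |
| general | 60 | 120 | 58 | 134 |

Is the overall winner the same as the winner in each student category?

No

Remedial: Brookfield 93/277 = 33.6%, Jefferson 4/15 = 26.7% → Brookfield
Honors: Brookfield 25/37 = 67.6%, Jefferson 223/401 = 55.6% → Brookfield
General: Brookfield 60/120 = 50.0%, Jefferson 58/134 = 43.3% → Brookfield
Overall: Brookfield 178/434 = 41.0%, Jefferson 285/550 = 51.8% → Jefferson
Brookfield wins each student group but Jefferson wins overall — the comparison reverses. Brookfield's students skew toward remedial, which has a lower base rate.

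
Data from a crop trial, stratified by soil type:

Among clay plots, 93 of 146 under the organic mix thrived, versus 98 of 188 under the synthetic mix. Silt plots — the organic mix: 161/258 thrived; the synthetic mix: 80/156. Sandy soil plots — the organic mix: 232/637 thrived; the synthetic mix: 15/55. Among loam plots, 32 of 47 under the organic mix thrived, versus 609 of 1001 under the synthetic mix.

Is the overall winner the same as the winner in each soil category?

Clay: the organic mix 93/146 = 63.7%, the synthetic mix 98/188 = 52.1% → the organic mix
Silt: the organic mix 161/258 = 62.4%, the synthetic mix 80/156 = 51.3% → the organic mix
Sandy soil: the organic mix 232/637 = 36.4%, the synthetic mix 15/55 = 27.3% → the organic mix
Loam: the organic mix 32/47 = 68.1%, the synthetic mix 609/1001 = 60.8% → the organic mix
Overall: the organic mix 518/1088 = 47.6%, the synthetic mix 802/1400 = 57.3% → the synthetic mix
The organic mix wins each soil group but the synthetic mix wins overall — the comparison reverses. The organic mix's plots skew toward sandy soil, which has a lower base rate.

No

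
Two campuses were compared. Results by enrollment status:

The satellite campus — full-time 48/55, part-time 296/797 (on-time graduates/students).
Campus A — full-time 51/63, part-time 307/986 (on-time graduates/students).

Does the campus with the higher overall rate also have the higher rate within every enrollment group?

Full-time: the satellite campus 48/55 = 87.3%, Campus A 51/63 = 81.0% → the satellite campus
Part-time: the satellite campus 296/797 = 37.1%, Campus A 307/986 = 31.1% → the satellite campus
Overall: the satellite campus 344/852 = 40.4%, Campus A 358/1049 = 34.1% → the satellite campus
The satellite campus wins overall and in every enrollment group — no reversal.

Yes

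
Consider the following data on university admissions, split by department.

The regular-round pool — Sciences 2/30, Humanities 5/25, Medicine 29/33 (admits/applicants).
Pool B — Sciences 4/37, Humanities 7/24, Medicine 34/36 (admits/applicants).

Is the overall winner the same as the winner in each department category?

Yes

Sciences: the regular-round pool 2/30 = 6.7%, Pool B 4/37 = 10.8% → Pool B
Humanities: the regular-round pool 5/25 = 20.0%, Pool B 7/24 = 29.2% → Pool B
Medicine: the regular-round pool 29/33 = 87.9%, Pool B 34/36 = 94.4% → Pool B
Overall: the regular-round pool 36/88 = 40.9%, Pool B 45/97 = 46.4% → Pool B
Pool B wins overall and in every department group — no reversal.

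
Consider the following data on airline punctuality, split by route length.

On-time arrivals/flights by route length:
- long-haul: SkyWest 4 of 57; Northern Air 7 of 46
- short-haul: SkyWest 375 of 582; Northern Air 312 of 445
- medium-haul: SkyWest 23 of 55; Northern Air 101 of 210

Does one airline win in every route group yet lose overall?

No

Long-haul: SkyWest 4/57 = 7.0%, Northern Air 7/46 = 15.2% → Northern Air
Short-haul: SkyWest 375/582 = 64.4%, Northern Air 312/445 = 70.1% → Northern Air
Medium-haul: SkyWest 23/55 = 41.8%, Northern Air 101/210 = 48.1% → Northern Air
Overall: SkyWest 402/694 = 57.9%, Northern Air 420/701 = 59.9% → Northern Air
Northern Air wins overall and in every route group — no reversal.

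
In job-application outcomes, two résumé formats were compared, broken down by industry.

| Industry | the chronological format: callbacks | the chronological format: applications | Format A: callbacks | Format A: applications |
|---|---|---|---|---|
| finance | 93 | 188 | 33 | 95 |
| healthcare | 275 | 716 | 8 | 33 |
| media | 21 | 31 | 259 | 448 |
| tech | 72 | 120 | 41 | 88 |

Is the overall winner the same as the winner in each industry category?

No

Finance: the chronological format 93/188 = 49.5%, Format A 33/95 = 34.7% → the chronological format
Healthcare: the chronological format 275/716 = 38.4%, Format A 8/33 = 24.2% → the chronological format
Media: the chronological format 21/31 = 67.7%, Format A 259/448 = 57.8% → the chronological format
Tech: the chronological format 72/120 = 60.0%, Format A 41/88 = 46.6% → the chronological format
Overall: the chronological format 461/1055 = 43.7%, Format A 341/664 = 51.4% → Format A
The chronological format wins each industry group but Format A wins overall — the comparison reverses. The chronological format's applications skew toward healthcare, which has a lower base rate.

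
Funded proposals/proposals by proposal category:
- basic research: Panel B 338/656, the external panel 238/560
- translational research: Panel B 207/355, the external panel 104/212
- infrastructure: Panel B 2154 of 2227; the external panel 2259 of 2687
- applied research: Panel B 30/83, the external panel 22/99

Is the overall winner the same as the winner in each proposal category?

Yes

Basic research: Panel B 338/656 = 51.5%, the external panel 238/560 = 42.5% → Panel B
Translational research: Panel B 207/355 = 58.3%, the external panel 104/212 = 49.1% → Panel B
Infrastructure: Panel B 2154/2227 = 96.7%, the external panel 2259/2687 = 84.1% → Panel B
Applied research: Panel B 30/83 = 36.1%, the external panel 22/99 = 22.2% → Panel B
Overall: Panel B 2729/3321 = 82.2%, the external panel 2623/3558 = 73.7% → Panel B
Panel B wins overall and in every proposal group — no reversal.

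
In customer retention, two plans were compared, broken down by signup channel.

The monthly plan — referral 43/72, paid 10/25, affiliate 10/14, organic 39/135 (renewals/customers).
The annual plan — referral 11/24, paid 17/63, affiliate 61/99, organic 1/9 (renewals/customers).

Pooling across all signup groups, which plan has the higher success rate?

the annual plan

Referral: the monthly plan 43/72 = 59.7%, the annual plan 11/24 = 45.8% → the monthly plan
Paid: the monthly plan 10/25 = 40.0%, the annual plan 17/63 = 27.0% → the monthly plan
Affiliate: the monthly plan 10/14 = 71.4%, the annual plan 61/99 = 61.6% → the monthly plan
Organic: the monthly plan 39/135 = 28.9%, the annual plan 1/9 = 11.1% → the monthly plan
Overall: the monthly plan 102/246 = 41.5%, the annual plan 90/195 = 46.2% → the annual plan
(The monthly plan wins every signup group but the annual plan wins overall — the monthly plan's customers skew toward the low-rate organic group.)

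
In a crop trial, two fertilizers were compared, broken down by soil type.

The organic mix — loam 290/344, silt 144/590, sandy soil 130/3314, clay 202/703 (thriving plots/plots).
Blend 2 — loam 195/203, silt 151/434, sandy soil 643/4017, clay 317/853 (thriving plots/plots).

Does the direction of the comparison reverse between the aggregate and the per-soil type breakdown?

No

Loam: the organic mix 290/344 = 84.3%, Blend 2 195/203 = 96.1% → Blend 2
Silt: the organic mix 144/590 = 24.4%, Blend 2 151/434 = 34.8% → Blend 2
Sandy soil: the organic mix 130/3314 = 3.9%, Blend 2 643/4017 = 16.0% → Blend 2
Clay: the organic mix 202/703 = 28.7%, Blend 2 317/853 = 37.2% → Blend 2
Overall: the organic mix 766/4951 = 15.5%, Blend 2 1306/5507 = 23.7% → Blend 2
Blend 2 wins overall and in every soil group — no reversal.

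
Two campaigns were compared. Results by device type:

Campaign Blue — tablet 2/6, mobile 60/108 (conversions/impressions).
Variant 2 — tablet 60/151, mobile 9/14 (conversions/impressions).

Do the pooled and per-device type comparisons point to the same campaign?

No

Tablet: Campaign Blue 2/6 = 33.3%, Variant 2 60/151 = 39.7% → Variant 2
Mobile: Campaign Blue 60/108 = 55.6%, Variant 2 9/14 = 64.3% → Variant 2
Overall: Campaign Blue 62/114 = 54.4%, Variant 2 69/165 = 41.8% → Campaign Blue
Variant 2 wins each device group but Campaign Blue wins overall — the comparison reverses. Variant 2's impressions skew toward tablet, which has a lower base rate.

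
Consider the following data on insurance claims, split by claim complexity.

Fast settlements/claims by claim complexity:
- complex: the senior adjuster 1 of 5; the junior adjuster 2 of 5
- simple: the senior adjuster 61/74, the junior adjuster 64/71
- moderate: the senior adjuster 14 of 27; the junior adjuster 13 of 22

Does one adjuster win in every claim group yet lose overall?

No

Complex: the senior adjuster 1/5 = 20.0%, the junior adjuster 2/5 = 40.0% → the junior adjuster
Simple: the senior adjuster 61/74 = 82.4%, the junior adjuster 64/71 = 90.1% → the junior adjuster
Moderate: the senior adjuster 14/27 = 51.9%, the junior adjuster 13/22 = 59.1% → the junior adjuster
Overall: the senior adjuster 76/106 = 71.7%, the junior adjuster 79/98 = 80.6% → the junior adjuster
The junior adjuster wins overall and in every claim group — no reversal.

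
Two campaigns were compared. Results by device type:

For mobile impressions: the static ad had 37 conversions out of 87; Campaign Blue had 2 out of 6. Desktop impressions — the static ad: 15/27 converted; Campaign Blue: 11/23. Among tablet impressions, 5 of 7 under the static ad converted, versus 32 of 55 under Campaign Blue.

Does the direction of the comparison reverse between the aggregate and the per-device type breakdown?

Mobile: the static ad 37/87 = 42.5%, Campaign Blue 2/6 = 33.3% → the static ad
Desktop: the static ad 15/27 = 55.6%, Campaign Blue 11/23 = 47.8% → the static ad
Tablet: the static ad 5/7 = 71.4%, Campaign Blue 32/55 = 58.2% → the static ad
Overall: the static ad 57/121 = 47.1%, Campaign Blue 45/84 = 53.6% → Campaign Blue
The static ad wins each device group but Campaign Blue wins overall — the comparison reverses. The static ad's impressions skew toward mobile, which has a lower base rate.

Yes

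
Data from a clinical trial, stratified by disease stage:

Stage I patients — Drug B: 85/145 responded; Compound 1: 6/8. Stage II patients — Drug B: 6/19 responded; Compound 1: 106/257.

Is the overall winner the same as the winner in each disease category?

Stage I: Drug B 85/145 = 58.6%, Compound 1 6/8 = 75.0% → Compound 1
Stage II: Drug B 6/19 = 31.6%, Compound 1 106/257 = 41.2% → Compound 1
Overall: Drug B 91/164 = 55.5%, Compound 1 112/265 = 42.3% → Drug B
Compound 1 wins each disease group but Drug B wins overall — the comparison reverses. Compound 1's patients skew toward stage II, which has a lower base rate.

No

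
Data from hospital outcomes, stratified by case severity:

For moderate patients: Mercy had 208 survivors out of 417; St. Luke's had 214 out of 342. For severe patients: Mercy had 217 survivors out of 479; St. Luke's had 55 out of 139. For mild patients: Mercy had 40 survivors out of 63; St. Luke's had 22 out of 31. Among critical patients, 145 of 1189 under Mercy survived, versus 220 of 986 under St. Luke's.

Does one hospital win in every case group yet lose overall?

Moderate: Mercy 208/417 = 49.9%, St. Luke's 214/342 = 62.6% → St. Luke's
Severe: Mercy 217/479 = 45.3%, St. Luke's 55/139 = 39.6% → Mercy
Mild: Mercy 40/63 = 63.5%, St. Luke's 22/31 = 71.0% → St. Luke's
Critical: Mercy 145/1189 = 12.2%, St. Luke's 220/986 = 22.3% → St. Luke's
Overall: Mercy 610/2148 = 28.4%, St. Luke's 511/1498 = 34.1% → St. Luke's
Neither sweeps: Mercy wins 1 of 4 groups, St. Luke's wins 3. St. Luke's wins overall but not every group — no Simpson reversal.

No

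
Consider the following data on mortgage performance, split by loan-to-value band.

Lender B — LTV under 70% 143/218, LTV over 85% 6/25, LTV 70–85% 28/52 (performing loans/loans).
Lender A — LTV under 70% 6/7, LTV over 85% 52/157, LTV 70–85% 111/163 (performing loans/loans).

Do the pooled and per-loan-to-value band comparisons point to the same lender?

LTV under 70%: Lender B 143/218 = 65.6%, Lender A 6/7 = 85.7% → Lender A
LTV over 85%: Lender B 6/25 = 24.0%, Lender A 52/157 = 33.1% → Lender A
LTV 70–85%: Lender B 28/52 = 53.8%, Lender A 111/163 = 68.1% → Lender A
Overall: Lender B 177/295 = 60.0%, Lender A 169/327 = 51.7% → Lender B
Lender A wins each loan-to-value group but Lender B wins overall — the comparison reverses. Lender A's loans skew toward LTV over 85%, which has a lower base rate.

No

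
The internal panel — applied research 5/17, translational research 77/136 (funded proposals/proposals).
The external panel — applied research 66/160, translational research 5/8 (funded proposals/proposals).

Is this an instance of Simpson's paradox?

Yes

Applied research: the internal panel 5/17 = 29.4%, the external panel 66/160 = 41.2% → the external panel
Translational research: the internal panel 77/136 = 56.6%, the external panel 5/8 = 62.5% → the external panel
Overall: the internal panel 82/153 = 53.6%, the external panel 71/168 = 42.3% → the internal panel
The external panel wins each proposal group but the internal panel wins overall — the comparison reverses. The external panel's proposals skew toward applied research, which has a lower base rate.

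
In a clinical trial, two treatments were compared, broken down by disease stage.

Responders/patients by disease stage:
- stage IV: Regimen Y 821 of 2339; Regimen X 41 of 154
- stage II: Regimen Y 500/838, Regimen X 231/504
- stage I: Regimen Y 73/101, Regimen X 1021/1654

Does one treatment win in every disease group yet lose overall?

Stage IV: Regimen Y 821/2339 = 35.1%, Regimen X 41/154 = 26.6% → Regimen Y
Stage II: Regimen Y 500/838 = 59.7%, Regimen X 231/504 = 45.8% → Regimen Y
Stage I: Regimen Y 73/101 = 72.3%, Regimen X 1021/1654 = 61.7% → Regimen Y
Overall: Regimen Y 1394/3278 = 42.5%, Regimen X 1293/2312 = 55.9% → Regimen X
Regimen Y wins each disease group but Regimen X wins overall — the comparison reverses. Regimen Y's patients skew toward stage IV, which has a lower base rate.

Yes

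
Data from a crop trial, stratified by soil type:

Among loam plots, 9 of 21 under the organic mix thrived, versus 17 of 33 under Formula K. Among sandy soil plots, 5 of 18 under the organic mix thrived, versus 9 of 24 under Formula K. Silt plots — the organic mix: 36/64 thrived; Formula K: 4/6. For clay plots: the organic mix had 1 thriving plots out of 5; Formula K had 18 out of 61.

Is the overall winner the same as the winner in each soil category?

No

Loam: the organic mix 9/21 = 42.9%, Formula K 17/33 = 51.5% → Formula K
Sandy soil: the organic mix 5/18 = 27.8%, Formula K 9/24 = 37.5% → Formula K
Silt: the organic mix 36/64 = 56.2%, Formula K 4/6 = 66.7% → Formula K
Clay: the organic mix 1/5 = 20.0%, Formula K 18/61 = 29.5% → Formula K
Overall: the organic mix 51/108 = 47.2%, Formula K 48/124 = 38.7% → the organic mix
Formula K wins each soil group but the organic mix wins overall — the comparison reverses. Formula K's plots skew toward clay, which has a lower base rate.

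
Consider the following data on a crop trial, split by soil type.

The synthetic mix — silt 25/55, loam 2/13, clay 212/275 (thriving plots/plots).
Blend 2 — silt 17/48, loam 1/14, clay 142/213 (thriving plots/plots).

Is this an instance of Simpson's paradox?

Silt: the synthetic mix 25/55 = 45.5%, Blend 2 17/48 = 35.4% → the synthetic mix
Loam: the synthetic mix 2/13 = 15.4%, Blend 2 1/14 = 7.1% → the synthetic mix
Clay: the synthetic mix 212/275 = 77.1%, Blend 2 142/213 = 66.7% → the synthetic mix
Overall: the synthetic mix 239/343 = 69.7%, Blend 2 160/275 = 58.2% → the synthetic mix
The synthetic mix wins overall and in every soil group — no reversal.

No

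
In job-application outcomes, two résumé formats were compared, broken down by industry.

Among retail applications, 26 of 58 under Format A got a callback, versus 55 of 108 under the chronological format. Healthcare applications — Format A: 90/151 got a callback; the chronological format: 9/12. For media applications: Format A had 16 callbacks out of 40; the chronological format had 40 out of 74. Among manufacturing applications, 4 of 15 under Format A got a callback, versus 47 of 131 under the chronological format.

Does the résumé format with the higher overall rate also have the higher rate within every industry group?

Retail: Format A 26/58 = 44.8%, the chronological format 55/108 = 50.9% → the chronological format
Healthcare: Format A 90/151 = 59.6%, the chronological format 9/12 = 75.0% → the chronological format
Media: Format A 16/40 = 40.0%, the chronological format 40/74 = 54.1% → the chronological format
Manufacturing: Format A 4/15 = 26.7%, the chronological format 47/131 = 35.9% → the chronological format
Overall: Format A 136/264 = 51.5%, the chronological format 151/325 = 46.5% → Format A
The chronological format wins each industry group but Format A wins overall — the comparison reverses. The chronological format's applications skew toward manufacturing, which has a lower base rate.

No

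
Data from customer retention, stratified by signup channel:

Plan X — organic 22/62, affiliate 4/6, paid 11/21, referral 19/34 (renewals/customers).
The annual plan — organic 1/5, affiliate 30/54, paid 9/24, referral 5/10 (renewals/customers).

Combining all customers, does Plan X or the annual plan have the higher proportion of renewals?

the annual plan

Organic: Plan X 22/62 = 35.5%, the annual plan 1/5 = 20.0% → Plan X
Affiliate: Plan X 4/6 = 66.7%, the annual plan 30/54 = 55.6% → Plan X
Paid: Plan X 11/21 = 52.4%, the annual plan 9/24 = 37.5% → Plan X
Referral: Plan X 19/34 = 55.9%, the annual plan 5/10 = 50.0% → Plan X
Overall: Plan X 56/123 = 45.5%, the annual plan 45/93 = 48.4% → the annual plan
(Plan X wins every signup group but the annual plan wins overall — Plan X's customers skew toward the low-rate organic group.)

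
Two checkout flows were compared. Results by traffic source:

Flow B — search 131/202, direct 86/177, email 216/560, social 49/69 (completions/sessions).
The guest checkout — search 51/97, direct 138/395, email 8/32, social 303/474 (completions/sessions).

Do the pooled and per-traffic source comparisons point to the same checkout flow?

No

Search: Flow B 131/202 = 64.9%, the guest checkout 51/97 = 52.6% → Flow B
Direct: Flow B 86/177 = 48.6%, the guest checkout 138/395 = 34.9% → Flow B
Email: Flow B 216/560 = 38.6%, the guest checkout 8/32 = 25.0% → Flow B
Social: Flow B 49/69 = 71.0%, the guest checkout 303/474 = 63.9% → Flow B
Overall: Flow B 482/1008 = 47.8%, the guest checkout 500/998 = 50.1% → the guest checkout
Flow B wins each traffic group but the guest checkout wins overall — the comparison reverses. Flow B's sessions skew toward email, which has a lower base rate.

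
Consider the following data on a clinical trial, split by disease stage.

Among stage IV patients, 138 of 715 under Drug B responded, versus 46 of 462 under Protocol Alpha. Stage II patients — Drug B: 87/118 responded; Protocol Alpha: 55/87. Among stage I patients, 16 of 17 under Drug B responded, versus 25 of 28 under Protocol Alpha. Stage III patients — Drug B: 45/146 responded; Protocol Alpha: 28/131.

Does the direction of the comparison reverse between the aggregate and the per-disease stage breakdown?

No

Stage IV: Drug B 138/715 = 19.3%, Protocol Alpha 46/462 = 10.0% → Drug B
Stage II: Drug B 87/118 = 73.7%, Protocol Alpha 55/87 = 63.2% → Drug B
Stage I: Drug B 16/17 = 94.1%, Protocol Alpha 25/28 = 89.3% → Drug B
Stage III: Drug B 45/146 = 30.8%, Protocol Alpha 28/131 = 21.4% → Drug B
Overall: Drug B 286/996 = 28.7%, Protocol Alpha 154/708 = 21.8% → Drug B
Drug B wins overall and in every disease group — no reversal.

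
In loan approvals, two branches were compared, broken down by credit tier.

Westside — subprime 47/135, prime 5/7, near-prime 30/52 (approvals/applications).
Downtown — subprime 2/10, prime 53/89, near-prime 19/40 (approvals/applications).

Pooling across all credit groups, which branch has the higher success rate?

Subprime: Westside 47/135 = 34.8%, Downtown 2/10 = 20.0% → Westside
Prime: Westside 5/7 = 71.4%, Downtown 53/89 = 59.6% → Westside
Near-prime: Westside 30/52 = 57.7%, Downtown 19/40 = 47.5% → Westside
Overall: Westside 82/194 = 42.3%, Downtown 74/139 = 53.2% → Downtown
(Westside wins every credit group but Downtown wins overall — Westside's applications skew toward the low-rate subprime group.)

Downtown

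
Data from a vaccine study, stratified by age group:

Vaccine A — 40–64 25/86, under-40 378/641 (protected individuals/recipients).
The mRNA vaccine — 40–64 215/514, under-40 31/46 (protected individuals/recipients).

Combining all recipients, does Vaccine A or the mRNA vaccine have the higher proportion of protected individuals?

40–64: Vaccine A 25/86 = 29.1%, the mRNA vaccine 215/514 = 41.8% → the mRNA vaccine
Under-40: Vaccine A 378/641 = 59.0%, the mRNA vaccine 31/46 = 67.4% → the mRNA vaccine
Overall: Vaccine A 403/727 = 55.4%, the mRNA vaccine 246/560 = 43.9% → Vaccine A
(The mRNA vaccine wins every age group but Vaccine A wins overall — the mRNA vaccine's recipients skew toward the low-rate 40–64 group.)

Vaccine A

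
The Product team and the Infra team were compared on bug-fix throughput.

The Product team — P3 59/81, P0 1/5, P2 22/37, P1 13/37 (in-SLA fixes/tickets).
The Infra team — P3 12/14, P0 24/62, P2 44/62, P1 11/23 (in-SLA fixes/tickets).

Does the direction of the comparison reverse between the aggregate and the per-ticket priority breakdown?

Yes

P3: the Product team 59/81 = 72.8%, the Infra team 12/14 = 85.7% → the Infra team
P0: the Product team 1/5 = 20.0%, the Infra team 24/62 = 38.7% → the Infra team
P2: the Product team 22/37 = 59.5%, the Infra team 44/62 = 71.0% → the Infra team
P1: the Product team 13/37 = 35.1%, the Infra team 11/23 = 47.8% → the Infra team
Overall: the Product team 95/160 = 59.4%, the Infra team 91/161 = 56.5% → the Product team
The Infra team wins each ticket group but the Product team wins overall — the comparison reverses. The Infra team's tickets skew toward P0, which has a lower base rate.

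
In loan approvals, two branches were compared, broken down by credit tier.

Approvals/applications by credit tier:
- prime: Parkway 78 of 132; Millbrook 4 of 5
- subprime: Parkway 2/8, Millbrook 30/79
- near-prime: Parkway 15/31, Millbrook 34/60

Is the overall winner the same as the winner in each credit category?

Prime: Parkway 78/132 = 59.1%, Millbrook 4/5 = 80.0% → Millbrook
Subprime: Parkway 2/8 = 25.0%, Millbrook 30/79 = 38.0% → Millbrook
Near-prime: Parkway 15/31 = 48.4%, Millbrook 34/60 = 56.7% → Millbrook
Overall: Parkway 95/171 = 55.6%, Millbrook 68/144 = 47.2% → Parkway
Millbrook wins each credit group but Parkway wins overall — the comparison reverses. Millbrook's applications skew toward subprime, which has a lower base rate.

No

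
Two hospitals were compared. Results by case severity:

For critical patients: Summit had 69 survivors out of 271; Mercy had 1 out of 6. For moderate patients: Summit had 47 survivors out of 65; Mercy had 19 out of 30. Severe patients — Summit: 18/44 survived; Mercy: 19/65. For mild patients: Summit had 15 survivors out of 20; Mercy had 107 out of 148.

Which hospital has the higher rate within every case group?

Critical: Summit 69/271 = 25.5%, Mercy 1/6 = 16.7% → Summit
Moderate: Summit 47/65 = 72.3%, Mercy 19/30 = 63.3% → Summit
Severe: Summit 18/44 = 40.9%, Mercy 19/65 = 29.2% → Summit
Mild: Summit 15/20 = 75.0%, Mercy 107/148 = 72.3% → Summit
Summit has the higher rate in all 4 groups.

Summit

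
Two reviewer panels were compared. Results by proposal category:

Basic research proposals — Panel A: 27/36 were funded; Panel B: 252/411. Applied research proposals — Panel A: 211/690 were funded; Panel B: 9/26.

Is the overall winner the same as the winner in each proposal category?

No

Basic research: Panel A 27/36 = 75.0%, Panel B 252/411 = 61.3% → Panel A
Applied research: Panel A 211/690 = 30.6%, Panel B 9/26 = 34.6% → Panel B
Overall: Panel A 238/726 = 32.8%, Panel B 261/437 = 59.7% → Panel B
Neither sweeps: Panel A wins 1 of 2 groups, Panel B wins 1. Panel B wins overall but not every group — no Simpson reversal.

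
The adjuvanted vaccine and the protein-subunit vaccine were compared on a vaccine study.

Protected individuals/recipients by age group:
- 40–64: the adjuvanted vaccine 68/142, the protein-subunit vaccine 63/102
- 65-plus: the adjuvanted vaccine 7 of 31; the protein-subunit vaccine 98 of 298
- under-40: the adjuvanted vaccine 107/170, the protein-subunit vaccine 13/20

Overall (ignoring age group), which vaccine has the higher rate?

40–64: the adjuvanted vaccine 68/142 = 47.9%, the protein-subunit vaccine 63/102 = 61.8% → the protein-subunit vaccine
65-plus: the adjuvanted vaccine 7/31 = 22.6%, the protein-subunit vaccine 98/298 = 32.9% → the protein-subunit vaccine
Under-40: the adjuvanted vaccine 107/170 = 62.9%, the protein-subunit vaccine 13/20 = 65.0% → the protein-subunit vaccine
Overall: the adjuvanted vaccine 182/343 = 53.1%, the protein-subunit vaccine 174/420 = 41.4% → the adjuvanted vaccine
(The protein-subunit vaccine wins every age group but the adjuvanted vaccine wins overall — the protein-subunit vaccine's recipients skew toward the low-rate 65-plus group.)

the adjuvanted vaccine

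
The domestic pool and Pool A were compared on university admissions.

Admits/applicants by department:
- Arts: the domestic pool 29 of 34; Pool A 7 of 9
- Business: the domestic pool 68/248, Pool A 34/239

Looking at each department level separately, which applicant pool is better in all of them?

Arts: the domestic pool 29/34 = 85.3%, Pool A 7/9 = 77.8% → the domestic pool
Business: the domestic pool 68/248 = 27.4%, Pool A 34/239 = 14.2% → the domestic pool
The domestic pool has the higher rate in both groups.

the domestic pool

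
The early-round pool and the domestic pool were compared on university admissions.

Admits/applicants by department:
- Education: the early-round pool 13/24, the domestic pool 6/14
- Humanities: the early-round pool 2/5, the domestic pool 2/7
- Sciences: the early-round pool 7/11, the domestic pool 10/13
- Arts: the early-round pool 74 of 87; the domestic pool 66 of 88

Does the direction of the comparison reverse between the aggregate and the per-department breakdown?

Education: the early-round pool 13/24 = 54.2%, the domestic pool 6/14 = 42.9% → the early-round pool
Humanities: the early-round pool 2/5 = 40.0%, the domestic pool 2/7 = 28.6% → the early-round pool
Sciences: the early-round pool 7/11 = 63.6%, the domestic pool 10/13 = 76.9% → the domestic pool
Arts: the early-round pool 74/87 = 85.1%, the domestic pool 66/88 = 75.0% → the early-round pool
Overall: the early-round pool 96/127 = 75.6%, the domestic pool 84/122 = 68.9% → the early-round pool
Neither sweeps: the early-round pool wins 3 of 4 groups, the domestic pool wins 1. The early-round pool wins overall but not every group — no Simpson reversal.

No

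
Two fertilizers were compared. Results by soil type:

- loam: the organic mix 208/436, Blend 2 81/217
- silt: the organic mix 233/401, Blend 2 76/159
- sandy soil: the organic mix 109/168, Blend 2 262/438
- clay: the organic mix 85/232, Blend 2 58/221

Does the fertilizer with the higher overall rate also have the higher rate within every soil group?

Yes

Loam: the organic mix 208/436 = 47.7%, Blend 2 81/217 = 37.3% → the organic mix
Silt: the organic mix 233/401 = 58.1%, Blend 2 76/159 = 47.8% → the organic mix
Sandy soil: the organic mix 109/168 = 64.9%, Blend 2 262/438 = 59.8% → the organic mix
Clay: the organic mix 85/232 = 36.6%, Blend 2 58/221 = 26.2% → the organic mix
Overall: the organic mix 635/1237 = 51.3%, Blend 2 477/1035 = 46.1% → the organic mix
The organic mix wins overall and in every soil group — no reversal.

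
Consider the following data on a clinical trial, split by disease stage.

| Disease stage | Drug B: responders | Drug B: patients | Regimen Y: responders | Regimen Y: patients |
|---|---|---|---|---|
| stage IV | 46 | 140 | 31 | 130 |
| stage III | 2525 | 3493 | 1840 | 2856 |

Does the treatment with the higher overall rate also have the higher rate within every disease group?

Yes

Stage IV: Drug B 46/140 = 32.9%, Regimen Y 31/130 = 23.8% → Drug B
Stage III: Drug B 2525/3493 = 72.3%, Regimen Y 1840/2856 = 64.4% → Drug B
Overall: Drug B 2571/3633 = 70.8%, Regimen Y 1871/2986 = 62.7% → Drug B
Drug B wins overall and in every disease group — no reversal.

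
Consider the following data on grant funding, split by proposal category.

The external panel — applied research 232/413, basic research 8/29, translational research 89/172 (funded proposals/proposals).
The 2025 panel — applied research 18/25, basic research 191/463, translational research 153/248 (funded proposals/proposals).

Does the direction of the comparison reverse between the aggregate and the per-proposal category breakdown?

Yes

Applied research: the external panel 232/413 = 56.2%, the 2025 panel 18/25 = 72.0% → the 2025 panel
Basic research: the external panel 8/29 = 27.6%, the 2025 panel 191/463 = 41.3% → the 2025 panel
Translational research: the external panel 89/172 = 51.7%, the 2025 panel 153/248 = 61.7% → the 2025 panel
Overall: the external panel 329/614 = 53.6%, the 2025 panel 362/736 = 49.2% → the external panel
The 2025 panel wins each proposal group but the external panel wins overall — the comparison reverses. The 2025 panel's proposals skew toward basic research, which has a lower base rate.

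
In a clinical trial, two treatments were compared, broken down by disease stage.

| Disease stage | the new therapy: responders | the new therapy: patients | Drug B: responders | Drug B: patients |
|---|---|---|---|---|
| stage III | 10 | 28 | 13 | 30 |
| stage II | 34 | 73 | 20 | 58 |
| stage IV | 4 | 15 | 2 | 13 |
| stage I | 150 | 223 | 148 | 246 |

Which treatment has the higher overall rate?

the new therapy

Stage III: the new therapy 10/28 = 35.7%, Drug B 13/30 = 43.3% → Drug B
Stage II: the new therapy 34/73 = 46.6%, Drug B 20/58 = 34.5% → the new therapy
Stage IV: the new therapy 4/15 = 26.7%, Drug B 2/13 = 15.4% → the new therapy
Stage I: the new therapy 150/223 = 67.3%, Drug B 148/246 = 60.2% → the new therapy
Overall: the new therapy 198/339 = 58.4%, Drug B 183/347 = 52.7% → the new therapy
(Neither sweeps every disease group, but the new therapy has the higher pooled rate.)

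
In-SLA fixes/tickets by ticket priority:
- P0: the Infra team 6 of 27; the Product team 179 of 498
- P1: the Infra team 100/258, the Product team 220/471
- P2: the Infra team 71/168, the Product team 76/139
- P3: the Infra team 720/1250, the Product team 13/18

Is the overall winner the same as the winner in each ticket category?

No

P0: the Infra team 6/27 = 22.2%, the Product team 179/498 = 35.9% → the Product team
P1: the Infra team 100/258 = 38.8%, the Product team 220/471 = 46.7% → the Product team
P2: the Infra team 71/168 = 42.3%, the Product team 76/139 = 54.7% → the Product team
P3: the Infra team 720/1250 = 57.6%, the Product team 13/18 = 72.2% → the Product team
Overall: the Infra team 897/1703 = 52.7%, the Product team 488/1126 = 43.3% → the Infra team
The Product team wins each ticket group but the Infra team wins overall — the comparison reverses. The Product team's tickets skew toward P0, which has a lower base rate.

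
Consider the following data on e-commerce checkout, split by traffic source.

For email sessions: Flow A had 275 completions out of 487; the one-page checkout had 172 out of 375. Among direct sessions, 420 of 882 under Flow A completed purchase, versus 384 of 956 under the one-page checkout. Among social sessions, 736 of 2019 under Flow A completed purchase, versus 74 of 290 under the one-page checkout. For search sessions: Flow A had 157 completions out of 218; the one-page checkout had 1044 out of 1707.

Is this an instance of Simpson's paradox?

Email: Flow A 275/487 = 56.5%, the one-page checkout 172/375 = 45.9% → Flow A
Direct: Flow A 420/882 = 47.6%, the one-page checkout 384/956 = 40.2% → Flow A
Social: Flow A 736/2019 = 36.5%, the one-page checkout 74/290 = 25.5% → Flow A
Search: Flow A 157/218 = 72.0%, the one-page checkout 1044/1707 = 61.2% → Flow A
Overall: Flow A 1588/3606 = 44.0%, the one-page checkout 1674/3328 = 50.3% → the one-page checkout
Flow A wins each traffic group but the one-page checkout wins overall — the comparison reverses. Flow A's sessions skew toward social, which has a lower base rate.

Yes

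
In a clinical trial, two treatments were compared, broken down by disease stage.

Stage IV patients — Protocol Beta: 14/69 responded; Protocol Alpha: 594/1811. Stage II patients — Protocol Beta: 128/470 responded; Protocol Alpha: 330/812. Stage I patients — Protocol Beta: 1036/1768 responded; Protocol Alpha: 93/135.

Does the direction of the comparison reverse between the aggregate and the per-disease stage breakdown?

Yes

Stage IV: Protocol Beta 14/69 = 20.3%, Protocol Alpha 594/1811 = 32.8% → Protocol Alpha
Stage II: Protocol Beta 128/470 = 27.2%, Protocol Alpha 330/812 = 40.6% → Protocol Alpha
Stage I: Protocol Beta 1036/1768 = 58.6%, Protocol Alpha 93/135 = 68.9% → Protocol Alpha
Overall: Protocol Beta 1178/2307 = 51.1%, Protocol Alpha 1017/2758 = 36.9% → Protocol Beta
Protocol Alpha wins each disease group but Protocol Beta wins overall — the comparison reverses. Protocol Alpha's patients skew toward stage IV, which has a lower base rate.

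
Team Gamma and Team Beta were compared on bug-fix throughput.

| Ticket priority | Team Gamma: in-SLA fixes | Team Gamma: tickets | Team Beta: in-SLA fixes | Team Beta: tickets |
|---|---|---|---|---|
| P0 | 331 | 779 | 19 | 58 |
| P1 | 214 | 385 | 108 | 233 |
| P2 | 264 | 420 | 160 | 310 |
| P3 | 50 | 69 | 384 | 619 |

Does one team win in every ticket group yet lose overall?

Yes

P0: Team Gamma 331/779 = 42.5%, Team Beta 19/58 = 32.8% → Team Gamma
P1: Team Gamma 214/385 = 55.6%, Team Beta 108/233 = 46.4% → Team Gamma
P2: Team Gamma 264/420 = 62.9%, Team Beta 160/310 = 51.6% → Team Gamma
P3: Team Gamma 50/69 = 72.5%, Team Beta 384/619 = 62.0% → Team Gamma
Overall: Team Gamma 859/1653 = 52.0%, Team Beta 671/1220 = 55.0% → Team Beta
Team Gamma wins each ticket group but Team Beta wins overall — the comparison reverses. Team Gamma's tickets skew toward P0, which has a lower base rate.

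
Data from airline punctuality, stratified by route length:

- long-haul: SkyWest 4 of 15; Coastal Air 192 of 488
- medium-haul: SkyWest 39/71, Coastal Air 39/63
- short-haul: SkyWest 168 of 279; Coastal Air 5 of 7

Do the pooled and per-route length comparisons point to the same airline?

Long-haul: SkyWest 4/15 = 26.7%, Coastal Air 192/488 = 39.3% → Coastal Air
Medium-haul: SkyWest 39/71 = 54.9%, Coastal Air 39/63 = 61.9% → Coastal Air
Short-haul: SkyWest 168/279 = 60.2%, Coastal Air 5/7 = 71.4% → Coastal Air
Overall: SkyWest 211/365 = 57.8%, Coastal Air 236/558 = 42.3% → SkyWest
Coastal Air wins each route group but SkyWest wins overall — the comparison reverses. Coastal Air's flights skew toward long-haul, which has a lower base rate.

No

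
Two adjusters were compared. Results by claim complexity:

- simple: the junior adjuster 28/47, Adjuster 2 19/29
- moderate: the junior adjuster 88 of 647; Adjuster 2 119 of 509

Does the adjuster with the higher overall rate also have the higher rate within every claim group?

Yes

Simple: the junior adjuster 28/47 = 59.6%, Adjuster 2 19/29 = 65.5% → Adjuster 2
Moderate: the junior adjuster 88/647 = 13.6%, Adjuster 2 119/509 = 23.4% → Adjuster 2
Overall: the junior adjuster 116/694 = 16.7%, Adjuster 2 138/538 = 25.7% → Adjuster 2
Adjuster 2 wins overall and in every claim group — no reversal.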